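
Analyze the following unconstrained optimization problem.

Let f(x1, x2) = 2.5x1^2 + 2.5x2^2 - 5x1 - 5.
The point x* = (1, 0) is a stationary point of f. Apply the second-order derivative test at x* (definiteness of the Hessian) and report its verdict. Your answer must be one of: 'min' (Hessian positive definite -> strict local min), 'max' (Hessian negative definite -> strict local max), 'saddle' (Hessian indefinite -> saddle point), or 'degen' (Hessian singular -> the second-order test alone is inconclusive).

Compute the Hessian H = grad^2 f:
  H = [[5, 0], [0, 5]]
Verify stationarity: grad f(x*) = H x* + g = (0, 0).
Eigenvalues of H: 5, 5.
Both eigenvalues > 0, so H is positive definite -> x* is a strict local min.

min


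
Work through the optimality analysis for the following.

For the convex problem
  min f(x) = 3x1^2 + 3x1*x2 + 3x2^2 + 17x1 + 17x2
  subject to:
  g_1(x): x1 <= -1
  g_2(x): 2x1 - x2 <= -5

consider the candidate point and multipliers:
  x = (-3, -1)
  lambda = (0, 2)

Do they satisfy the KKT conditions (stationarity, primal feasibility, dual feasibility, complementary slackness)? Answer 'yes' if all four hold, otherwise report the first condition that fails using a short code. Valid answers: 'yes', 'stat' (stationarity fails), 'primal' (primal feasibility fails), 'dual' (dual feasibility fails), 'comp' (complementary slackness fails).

Gradient of f: grad f(x) = Q x + c = (-4, 2)
Constraint values g_i(x) = a_i^T x - b_i:
  g_1((-3, -1)) = -2
  g_2((-3, -1)) = 0
Stationarity residual: grad f(x) + sum_i lambda_i a_i = (0, 0)
  -> stationarity OK
Primal feasibility (all g_i <= 0): OK
Dual feasibility (all lambda_i >= 0): OK
Complementary slackness (lambda_i * g_i(x) = 0 for all i): OK

Verdict: yes, KKT holds.

yes


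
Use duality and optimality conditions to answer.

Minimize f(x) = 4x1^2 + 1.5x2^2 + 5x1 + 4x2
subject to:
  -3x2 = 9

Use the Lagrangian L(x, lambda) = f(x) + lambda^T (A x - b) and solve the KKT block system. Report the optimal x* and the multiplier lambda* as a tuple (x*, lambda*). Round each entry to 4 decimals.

Form the Lagrangian:
  L(x, lambda) = (1/2) x^T Q x + c^T x + lambda^T (A x - b)
Stationarity (grad_x L = 0): Q x + c + A^T lambda = 0.
Primal feasibility: A x = b.

This gives the KKT block system:
  [ Q   A^T ] [ x     ]   [-c ]
  [ A    0  ] [ lambda ] = [ b ]

Solving the linear system:
  x*      = (-0.625, -3)
  lambda* = (-1.6667)
  f(x*)   = -0.0625

x* = (-0.625, -3), lambda* = (-1.6667)


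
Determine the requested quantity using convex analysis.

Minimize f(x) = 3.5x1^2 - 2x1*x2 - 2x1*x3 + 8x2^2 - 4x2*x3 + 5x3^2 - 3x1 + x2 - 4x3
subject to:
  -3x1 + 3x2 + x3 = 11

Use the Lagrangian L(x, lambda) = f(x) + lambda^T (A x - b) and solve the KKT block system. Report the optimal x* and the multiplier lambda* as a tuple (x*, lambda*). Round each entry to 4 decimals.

Form the Lagrangian:
  L(x, lambda) = (1/2) x^T Q x + c^T x + lambda^T (A x - b)
Stationarity (grad_x L = 0): Q x + c + A^T lambda = 0.
Primal feasibility: A x = b.

This gives the KKT block system:
  [ Q   A^T ] [ x     ]   [-c ]
  [ A    0  ] [ lambda ] = [ b ]

Solving the linear system:
  x*      = (-1.8755, 1.3631, 1.2842)
  lambda* = (-7.1411)
  f(x*)   = 40.2023

x* = (-1.8755, 1.3631, 1.2842), lambda* = (-7.1411)


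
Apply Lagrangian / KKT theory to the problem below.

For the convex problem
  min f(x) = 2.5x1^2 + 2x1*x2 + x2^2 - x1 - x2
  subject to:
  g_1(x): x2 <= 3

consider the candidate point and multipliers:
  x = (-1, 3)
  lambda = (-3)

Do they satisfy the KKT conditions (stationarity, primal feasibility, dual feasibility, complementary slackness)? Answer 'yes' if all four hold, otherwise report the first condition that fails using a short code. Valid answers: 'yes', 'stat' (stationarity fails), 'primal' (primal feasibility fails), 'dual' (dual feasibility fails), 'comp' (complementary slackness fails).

Gradient of f: grad f(x) = Q x + c = (0, 3)
Constraint values g_i(x) = a_i^T x - b_i:
  g_1((-1, 3)) = 0
Stationarity residual: grad f(x) + sum_i lambda_i a_i = (0, 0)
  -> stationarity OK
Primal feasibility (all g_i <= 0): OK
Dual feasibility (all lambda_i >= 0): FAILS
Complementary slackness (lambda_i * g_i(x) = 0 for all i): OK

Verdict: the first failing condition is dual_feasibility -> dual.

dual


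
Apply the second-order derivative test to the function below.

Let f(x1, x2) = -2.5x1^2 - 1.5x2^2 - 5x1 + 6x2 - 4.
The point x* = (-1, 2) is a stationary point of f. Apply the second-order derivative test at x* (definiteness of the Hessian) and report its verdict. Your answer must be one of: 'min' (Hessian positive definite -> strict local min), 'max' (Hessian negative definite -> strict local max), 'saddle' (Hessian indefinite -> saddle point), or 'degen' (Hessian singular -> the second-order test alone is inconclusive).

Compute the Hessian H = grad^2 f:
  H = [[-5, 0], [0, -3]]
Verify stationarity: grad f(x*) = H x* + g = (0, 0).
Eigenvalues of H: -5, -3.
Both eigenvalues < 0, so H is negative definite -> x* is a strict local max.

max


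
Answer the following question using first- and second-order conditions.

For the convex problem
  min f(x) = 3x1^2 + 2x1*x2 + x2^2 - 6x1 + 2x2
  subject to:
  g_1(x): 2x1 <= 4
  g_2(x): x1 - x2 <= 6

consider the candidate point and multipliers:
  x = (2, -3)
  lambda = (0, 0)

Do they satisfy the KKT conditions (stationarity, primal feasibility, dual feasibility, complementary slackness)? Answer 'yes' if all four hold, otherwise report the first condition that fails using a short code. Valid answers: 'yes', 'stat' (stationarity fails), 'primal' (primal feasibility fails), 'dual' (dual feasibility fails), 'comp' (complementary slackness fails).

Gradient of f: grad f(x) = Q x + c = (0, 0)
Constraint values g_i(x) = a_i^T x - b_i:
  g_1((2, -3)) = 0
  g_2((2, -3)) = -1
Stationarity residual: grad f(x) + sum_i lambda_i a_i = (0, 0)
  -> stationarity OK
Primal feasibility (all g_i <= 0): OK
Dual feasibility (all lambda_i >= 0): OK
Complementary slackness (lambda_i * g_i(x) = 0 for all i): OK

Verdict: yes, KKT holds.

yes


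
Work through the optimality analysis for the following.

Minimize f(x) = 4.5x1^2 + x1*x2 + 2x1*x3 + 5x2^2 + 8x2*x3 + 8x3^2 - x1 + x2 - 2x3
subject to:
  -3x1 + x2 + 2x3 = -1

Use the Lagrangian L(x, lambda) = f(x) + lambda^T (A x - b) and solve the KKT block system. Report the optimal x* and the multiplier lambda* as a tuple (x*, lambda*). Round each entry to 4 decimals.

Form the Lagrangian:
  L(x, lambda) = (1/2) x^T Q x + c^T x + lambda^T (A x - b)
Stationarity (grad_x L = 0): Q x + c + A^T lambda = 0.
Primal feasibility: A x = b.

This gives the KKT block system:
  [ Q   A^T ] [ x     ]   [-c ]
  [ A    0  ] [ lambda ] = [ b ]

Solving the linear system:
  x*      = (0.3333, -0.3333, 0.1667)
  lambda* = (0.6667)
  f(x*)   = -0.1667

x* = (0.3333, -0.3333, 0.1667), lambda* = (0.6667)


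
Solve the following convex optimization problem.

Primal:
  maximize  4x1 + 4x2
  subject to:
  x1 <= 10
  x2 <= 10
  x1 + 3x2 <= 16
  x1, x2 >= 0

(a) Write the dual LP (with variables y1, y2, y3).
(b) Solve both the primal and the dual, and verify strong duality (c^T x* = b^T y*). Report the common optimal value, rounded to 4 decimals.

The standard primal-dual pair for 'max c^T x s.t. A x <= b, x >= 0' is:
  Dual:  min b^T y  s.t.  A^T y >= c,  y >= 0.

So the dual LP is:
  minimize  10y1 + 10y2 + 16y3
  subject to:
    y1 + y3 >= 4
    y2 + 3y3 >= 4
    y1, y2, y3 >= 0

Solving the primal: x* = (10, 2).
  primal value c^T x* = 48.
Solving the dual: y* = (2.6667, 0, 1.3333).
  dual value b^T y* = 48.
Strong duality: c^T x* = b^T y*. Confirmed.

48


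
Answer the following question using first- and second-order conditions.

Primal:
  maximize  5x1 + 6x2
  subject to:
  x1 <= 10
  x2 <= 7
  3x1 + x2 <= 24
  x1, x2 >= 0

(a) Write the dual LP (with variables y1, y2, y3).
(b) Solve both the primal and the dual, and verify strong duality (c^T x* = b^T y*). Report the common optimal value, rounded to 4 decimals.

The standard primal-dual pair for 'max c^T x s.t. A x <= b, x >= 0' is:
  Dual:  min b^T y  s.t.  A^T y >= c,  y >= 0.

So the dual LP is:
  minimize  10y1 + 7y2 + 24y3
  subject to:
    y1 + 3y3 >= 5
    y2 + y3 >= 6
    y1, y2, y3 >= 0

Solving the primal: x* = (5.6667, 7).
  primal value c^T x* = 70.3333.
Solving the dual: y* = (0, 4.3333, 1.6667).
  dual value b^T y* = 70.3333.
Strong duality: c^T x* = b^T y*. Confirmed.

70.3333


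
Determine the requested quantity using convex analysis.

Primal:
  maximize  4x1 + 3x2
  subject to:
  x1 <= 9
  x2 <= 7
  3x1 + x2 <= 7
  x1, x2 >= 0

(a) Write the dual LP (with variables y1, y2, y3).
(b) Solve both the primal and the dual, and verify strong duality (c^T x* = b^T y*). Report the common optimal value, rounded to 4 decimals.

The standard primal-dual pair for 'max c^T x s.t. A x <= b, x >= 0' is:
  Dual:  min b^T y  s.t.  A^T y >= c,  y >= 0.

So the dual LP is:
  minimize  9y1 + 7y2 + 7y3
  subject to:
    y1 + 3y3 >= 4
    y2 + y3 >= 3
    y1, y2, y3 >= 0

Solving the primal: x* = (0, 7).
  primal value c^T x* = 21.
Solving the dual: y* = (0, 1.6667, 1.3333).
  dual value b^T y* = 21.
Strong duality: c^T x* = b^T y*. Confirmed.

21


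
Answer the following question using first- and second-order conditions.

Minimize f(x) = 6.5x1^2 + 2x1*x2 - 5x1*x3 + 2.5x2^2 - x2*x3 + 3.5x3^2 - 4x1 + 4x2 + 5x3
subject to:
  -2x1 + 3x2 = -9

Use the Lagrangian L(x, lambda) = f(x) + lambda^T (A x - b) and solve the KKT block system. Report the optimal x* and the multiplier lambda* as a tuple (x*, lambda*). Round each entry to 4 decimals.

Form the Lagrangian:
  L(x, lambda) = (1/2) x^T Q x + c^T x + lambda^T (A x - b)
Stationarity (grad_x L = 0): Q x + c + A^T lambda = 0.
Primal feasibility: A x = b.

This gives the KKT block system:
  [ Q   A^T ] [ x     ]   [-c ]
  [ A    0  ] [ lambda ] = [ b ]

Solving the linear system:
  x*      = (0.8162, -2.4558, -0.4821)
  lambda* = (2.0549)
  f(x*)   = 1.4976

x* = (0.8162, -2.4558, -0.4821), lambda* = (2.0549)


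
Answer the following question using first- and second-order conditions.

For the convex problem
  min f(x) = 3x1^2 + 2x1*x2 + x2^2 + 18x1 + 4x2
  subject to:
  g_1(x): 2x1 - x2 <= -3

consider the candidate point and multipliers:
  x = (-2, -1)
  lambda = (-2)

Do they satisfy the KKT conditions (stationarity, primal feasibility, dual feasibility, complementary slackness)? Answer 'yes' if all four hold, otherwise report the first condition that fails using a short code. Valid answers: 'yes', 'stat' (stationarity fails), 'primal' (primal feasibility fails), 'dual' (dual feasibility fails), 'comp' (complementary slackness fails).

Gradient of f: grad f(x) = Q x + c = (4, -2)
Constraint values g_i(x) = a_i^T x - b_i:
  g_1((-2, -1)) = 0
Stationarity residual: grad f(x) + sum_i lambda_i a_i = (0, 0)
  -> stationarity OK
Primal feasibility (all g_i <= 0): OK
Dual feasibility (all lambda_i >= 0): FAILS
Complementary slackness (lambda_i * g_i(x) = 0 for all i): OK

Verdict: the first failing condition is dual_feasibility -> dual.

dual


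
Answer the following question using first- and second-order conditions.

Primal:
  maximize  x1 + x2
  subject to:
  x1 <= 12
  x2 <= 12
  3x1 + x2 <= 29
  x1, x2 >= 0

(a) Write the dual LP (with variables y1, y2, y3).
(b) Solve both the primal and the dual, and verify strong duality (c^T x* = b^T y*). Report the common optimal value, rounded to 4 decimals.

The standard primal-dual pair for 'max c^T x s.t. A x <= b, x >= 0' is:
  Dual:  min b^T y  s.t.  A^T y >= c,  y >= 0.

So the dual LP is:
  minimize  12y1 + 12y2 + 29y3
  subject to:
    y1 + 3y3 >= 1
    y2 + y3 >= 1
    y1, y2, y3 >= 0

Solving the primal: x* = (5.6667, 12).
  primal value c^T x* = 17.6667.
Solving the dual: y* = (0, 0.6667, 0.3333).
  dual value b^T y* = 17.6667.
Strong duality: c^T x* = b^T y*. Confirmed.

17.6667


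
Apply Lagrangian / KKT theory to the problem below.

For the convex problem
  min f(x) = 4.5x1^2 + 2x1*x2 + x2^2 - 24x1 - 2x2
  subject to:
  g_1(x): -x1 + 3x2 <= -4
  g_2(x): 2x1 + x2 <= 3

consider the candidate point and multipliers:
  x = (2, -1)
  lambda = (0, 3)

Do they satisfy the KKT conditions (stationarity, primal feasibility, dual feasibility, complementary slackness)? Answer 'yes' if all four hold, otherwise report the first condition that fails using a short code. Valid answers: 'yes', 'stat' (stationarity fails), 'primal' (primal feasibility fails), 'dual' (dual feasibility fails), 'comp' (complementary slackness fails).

Gradient of f: grad f(x) = Q x + c = (-8, 0)
Constraint values g_i(x) = a_i^T x - b_i:
  g_1((2, -1)) = -1
  g_2((2, -1)) = 0
Stationarity residual: grad f(x) + sum_i lambda_i a_i = (-2, 3)
  -> stationarity FAILS
Primal feasibility (all g_i <= 0): OK
Dual feasibility (all lambda_i >= 0): OK
Complementary slackness (lambda_i * g_i(x) = 0 for all i): OK

Verdict: the first failing condition is stationarity -> stat.

stat


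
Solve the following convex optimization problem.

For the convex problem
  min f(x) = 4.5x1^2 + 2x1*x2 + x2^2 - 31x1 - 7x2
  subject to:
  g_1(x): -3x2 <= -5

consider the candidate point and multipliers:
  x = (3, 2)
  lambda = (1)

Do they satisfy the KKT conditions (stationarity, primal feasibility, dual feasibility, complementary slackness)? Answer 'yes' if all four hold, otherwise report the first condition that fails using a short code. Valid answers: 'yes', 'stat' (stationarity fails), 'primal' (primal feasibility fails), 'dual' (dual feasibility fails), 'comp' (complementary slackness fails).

Gradient of f: grad f(x) = Q x + c = (0, 3)
Constraint values g_i(x) = a_i^T x - b_i:
  g_1((3, 2)) = -1
Stationarity residual: grad f(x) + sum_i lambda_i a_i = (0, 0)
  -> stationarity OK
Primal feasibility (all g_i <= 0): OK
Dual feasibility (all lambda_i >= 0): OK
Complementary slackness (lambda_i * g_i(x) = 0 for all i): FAILS

Verdict: the first failing condition is complementary_slackness -> comp.

comp


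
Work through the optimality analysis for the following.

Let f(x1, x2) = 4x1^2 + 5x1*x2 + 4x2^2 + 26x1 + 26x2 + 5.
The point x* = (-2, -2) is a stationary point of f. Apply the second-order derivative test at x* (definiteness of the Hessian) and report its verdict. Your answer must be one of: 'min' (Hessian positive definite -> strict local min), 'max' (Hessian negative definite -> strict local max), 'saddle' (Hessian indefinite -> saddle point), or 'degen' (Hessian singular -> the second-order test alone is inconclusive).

Compute the Hessian H = grad^2 f:
  H = [[8, 5], [5, 8]]
Verify stationarity: grad f(x*) = H x* + g = (0, 0).
Eigenvalues of H: 3, 13.
Both eigenvalues > 0, so H is positive definite -> x* is a strict local min.

min


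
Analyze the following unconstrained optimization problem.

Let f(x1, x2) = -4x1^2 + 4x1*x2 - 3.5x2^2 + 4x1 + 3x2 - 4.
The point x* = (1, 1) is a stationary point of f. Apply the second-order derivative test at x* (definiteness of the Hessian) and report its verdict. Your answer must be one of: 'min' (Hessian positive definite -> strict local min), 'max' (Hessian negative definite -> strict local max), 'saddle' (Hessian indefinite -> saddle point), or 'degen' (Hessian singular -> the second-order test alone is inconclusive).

Compute the Hessian H = grad^2 f:
  H = [[-8, 4], [4, -7]]
Verify stationarity: grad f(x*) = H x* + g = (0, 0).
Eigenvalues of H: -11.5311, -3.4689.
Both eigenvalues < 0, so H is negative definite -> x* is a strict local max.

max


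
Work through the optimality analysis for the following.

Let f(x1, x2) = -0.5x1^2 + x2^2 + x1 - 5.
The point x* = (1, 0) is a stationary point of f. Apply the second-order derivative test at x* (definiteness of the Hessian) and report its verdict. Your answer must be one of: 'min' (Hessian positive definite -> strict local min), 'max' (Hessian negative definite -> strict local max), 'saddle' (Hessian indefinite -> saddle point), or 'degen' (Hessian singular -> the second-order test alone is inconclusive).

Compute the Hessian H = grad^2 f:
  H = [[-1, 0], [0, 2]]
Verify stationarity: grad f(x*) = H x* + g = (0, 0).
Eigenvalues of H: -1, 2.
Eigenvalues have mixed signs, so H is indefinite -> x* is a saddle point.

saddle


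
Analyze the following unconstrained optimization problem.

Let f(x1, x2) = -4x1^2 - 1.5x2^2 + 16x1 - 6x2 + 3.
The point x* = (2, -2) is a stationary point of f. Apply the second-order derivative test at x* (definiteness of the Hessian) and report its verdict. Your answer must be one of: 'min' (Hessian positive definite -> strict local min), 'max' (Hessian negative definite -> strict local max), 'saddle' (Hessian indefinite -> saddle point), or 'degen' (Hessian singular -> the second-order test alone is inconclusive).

Compute the Hessian H = grad^2 f:
  H = [[-8, 0], [0, -3]]
Verify stationarity: grad f(x*) = H x* + g = (0, 0).
Eigenvalues of H: -8, -3.
Both eigenvalues < 0, so H is negative definite -> x* is a strict local max.

max


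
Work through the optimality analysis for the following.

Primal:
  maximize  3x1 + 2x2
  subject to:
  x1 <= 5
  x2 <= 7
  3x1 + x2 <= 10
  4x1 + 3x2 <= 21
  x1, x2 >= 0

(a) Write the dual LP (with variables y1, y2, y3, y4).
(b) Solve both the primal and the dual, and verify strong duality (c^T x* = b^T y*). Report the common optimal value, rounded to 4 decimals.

The standard primal-dual pair for 'max c^T x s.t. A x <= b, x >= 0' is:
  Dual:  min b^T y  s.t.  A^T y >= c,  y >= 0.

So the dual LP is:
  minimize  5y1 + 7y2 + 10y3 + 21y4
  subject to:
    y1 + 3y3 + 4y4 >= 3
    y2 + y3 + 3y4 >= 2
    y1, y2, y3, y4 >= 0

Solving the primal: x* = (1.8, 4.6).
  primal value c^T x* = 14.6.
Solving the dual: y* = (0, 0, 0.2, 0.6).
  dual value b^T y* = 14.6.
Strong duality: c^T x* = b^T y*. Confirmed.

14.6


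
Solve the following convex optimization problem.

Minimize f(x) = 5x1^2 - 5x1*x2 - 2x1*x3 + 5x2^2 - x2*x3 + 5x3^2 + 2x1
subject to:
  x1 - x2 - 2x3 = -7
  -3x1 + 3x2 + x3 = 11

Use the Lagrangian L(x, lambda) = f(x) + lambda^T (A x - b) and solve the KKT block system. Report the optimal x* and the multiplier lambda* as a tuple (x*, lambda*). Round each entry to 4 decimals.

Form the Lagrangian:
  L(x, lambda) = (1/2) x^T Q x + c^T x + lambda^T (A x - b)
Stationarity (grad_x L = 0): Q x + c + A^T lambda = 0.
Primal feasibility: A x = b.

This gives the KKT block system:
  [ Q   A^T ] [ x     ]   [-c ]
  [ A    0  ] [ lambda ] = [ b ]

Solving the linear system:
  x*      = (-1.1, 1.9, 2)
  lambda* = (7.68, -4.94)
  f(x*)   = 52.95

x* = (-1.1, 1.9, 2), lambda* = (7.68, -4.94)


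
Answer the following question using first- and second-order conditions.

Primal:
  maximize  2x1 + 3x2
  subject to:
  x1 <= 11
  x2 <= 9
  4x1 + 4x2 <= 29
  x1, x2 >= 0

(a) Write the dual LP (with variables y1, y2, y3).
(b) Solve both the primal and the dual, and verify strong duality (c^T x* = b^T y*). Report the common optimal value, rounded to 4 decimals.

The standard primal-dual pair for 'max c^T x s.t. A x <= b, x >= 0' is:
  Dual:  min b^T y  s.t.  A^T y >= c,  y >= 0.

So the dual LP is:
  minimize  11y1 + 9y2 + 29y3
  subject to:
    y1 + 4y3 >= 2
    y2 + 4y3 >= 3
    y1, y2, y3 >= 0

Solving the primal: x* = (0, 7.25).
  primal value c^T x* = 21.75.
Solving the dual: y* = (0, 0, 0.75).
  dual value b^T y* = 21.75.
Strong duality: c^T x* = b^T y*. Confirmed.

21.75


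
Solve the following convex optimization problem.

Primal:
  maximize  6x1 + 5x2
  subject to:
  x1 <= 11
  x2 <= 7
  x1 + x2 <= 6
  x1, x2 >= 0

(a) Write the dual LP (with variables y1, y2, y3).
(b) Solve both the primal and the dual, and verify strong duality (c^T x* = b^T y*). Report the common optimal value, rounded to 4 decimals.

The standard primal-dual pair for 'max c^T x s.t. A x <= b, x >= 0' is:
  Dual:  min b^T y  s.t.  A^T y >= c,  y >= 0.

So the dual LP is:
  minimize  11y1 + 7y2 + 6y3
  subject to:
    y1 + y3 >= 6
    y2 + y3 >= 5
    y1, y2, y3 >= 0

Solving the primal: x* = (6, 0).
  primal value c^T x* = 36.
Solving the dual: y* = (0, 0, 6).
  dual value b^T y* = 36.
Strong duality: c^T x* = b^T y*. Confirmed.

36


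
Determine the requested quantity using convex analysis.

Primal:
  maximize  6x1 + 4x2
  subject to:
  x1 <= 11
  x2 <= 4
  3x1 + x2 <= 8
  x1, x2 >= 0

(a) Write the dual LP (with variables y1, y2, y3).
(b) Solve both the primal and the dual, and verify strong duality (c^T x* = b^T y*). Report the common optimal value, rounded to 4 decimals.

The standard primal-dual pair for 'max c^T x s.t. A x <= b, x >= 0' is:
  Dual:  min b^T y  s.t.  A^T y >= c,  y >= 0.

So the dual LP is:
  minimize  11y1 + 4y2 + 8y3
  subject to:
    y1 + 3y3 >= 6
    y2 + y3 >= 4
    y1, y2, y3 >= 0

Solving the primal: x* = (1.3333, 4).
  primal value c^T x* = 24.
Solving the dual: y* = (0, 2, 2).
  dual value b^T y* = 24.
Strong duality: c^T x* = b^T y*. Confirmed.

24


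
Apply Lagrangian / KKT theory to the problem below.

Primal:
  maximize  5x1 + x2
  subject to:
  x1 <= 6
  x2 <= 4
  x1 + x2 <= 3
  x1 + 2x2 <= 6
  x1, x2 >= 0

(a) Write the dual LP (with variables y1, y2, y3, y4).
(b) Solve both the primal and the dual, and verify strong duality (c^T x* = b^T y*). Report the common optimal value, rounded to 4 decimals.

The standard primal-dual pair for 'max c^T x s.t. A x <= b, x >= 0' is:
  Dual:  min b^T y  s.t.  A^T y >= c,  y >= 0.

So the dual LP is:
  minimize  6y1 + 4y2 + 3y3 + 6y4
  subject to:
    y1 + y3 + y4 >= 5
    y2 + y3 + 2y4 >= 1
    y1, y2, y3, y4 >= 0

Solving the primal: x* = (3, 0).
  primal value c^T x* = 15.
Solving the dual: y* = (0, 0, 5, 0).
  dual value b^T y* = 15.
Strong duality: c^T x* = b^T y*. Confirmed.

15


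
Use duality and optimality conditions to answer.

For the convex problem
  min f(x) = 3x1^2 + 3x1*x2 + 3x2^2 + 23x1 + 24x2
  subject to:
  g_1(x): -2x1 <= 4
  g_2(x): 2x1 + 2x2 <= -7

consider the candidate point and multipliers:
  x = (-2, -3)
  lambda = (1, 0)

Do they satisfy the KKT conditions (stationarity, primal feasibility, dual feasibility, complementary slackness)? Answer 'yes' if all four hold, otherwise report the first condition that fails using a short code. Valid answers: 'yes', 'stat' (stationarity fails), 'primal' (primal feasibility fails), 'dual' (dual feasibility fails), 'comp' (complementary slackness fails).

Gradient of f: grad f(x) = Q x + c = (2, 0)
Constraint values g_i(x) = a_i^T x - b_i:
  g_1((-2, -3)) = 0
  g_2((-2, -3)) = -3
Stationarity residual: grad f(x) + sum_i lambda_i a_i = (0, 0)
  -> stationarity OK
Primal feasibility (all g_i <= 0): OK
Dual feasibility (all lambda_i >= 0): OK
Complementary slackness (lambda_i * g_i(x) = 0 for all i): OK

Verdict: yes, KKT holds.

yes


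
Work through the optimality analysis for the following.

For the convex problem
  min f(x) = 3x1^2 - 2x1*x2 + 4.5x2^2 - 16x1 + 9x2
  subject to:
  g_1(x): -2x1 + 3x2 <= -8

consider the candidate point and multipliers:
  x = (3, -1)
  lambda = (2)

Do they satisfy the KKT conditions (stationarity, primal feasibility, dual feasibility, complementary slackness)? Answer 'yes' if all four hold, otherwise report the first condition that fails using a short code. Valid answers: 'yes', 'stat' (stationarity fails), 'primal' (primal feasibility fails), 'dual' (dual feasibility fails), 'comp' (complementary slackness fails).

Gradient of f: grad f(x) = Q x + c = (4, -6)
Constraint values g_i(x) = a_i^T x - b_i:
  g_1((3, -1)) = -1
Stationarity residual: grad f(x) + sum_i lambda_i a_i = (0, 0)
  -> stationarity OK
Primal feasibility (all g_i <= 0): OK
Dual feasibility (all lambda_i >= 0): OK
Complementary slackness (lambda_i * g_i(x) = 0 for all i): FAILS

Verdict: the first failing condition is complementary_slackness -> comp.

comp


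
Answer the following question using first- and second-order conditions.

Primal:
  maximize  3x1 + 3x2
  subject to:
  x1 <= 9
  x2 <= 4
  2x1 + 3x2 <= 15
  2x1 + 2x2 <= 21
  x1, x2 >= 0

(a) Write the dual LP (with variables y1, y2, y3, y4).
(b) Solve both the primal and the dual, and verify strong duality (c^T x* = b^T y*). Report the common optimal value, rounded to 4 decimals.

The standard primal-dual pair for 'max c^T x s.t. A x <= b, x >= 0' is:
  Dual:  min b^T y  s.t.  A^T y >= c,  y >= 0.

So the dual LP is:
  minimize  9y1 + 4y2 + 15y3 + 21y4
  subject to:
    y1 + 2y3 + 2y4 >= 3
    y2 + 3y3 + 2y4 >= 3
    y1, y2, y3, y4 >= 0

Solving the primal: x* = (7.5, 0).
  primal value c^T x* = 22.5.
Solving the dual: y* = (0, 0, 1.5, 0).
  dual value b^T y* = 22.5.
Strong duality: c^T x* = b^T y*. Confirmed.

22.5


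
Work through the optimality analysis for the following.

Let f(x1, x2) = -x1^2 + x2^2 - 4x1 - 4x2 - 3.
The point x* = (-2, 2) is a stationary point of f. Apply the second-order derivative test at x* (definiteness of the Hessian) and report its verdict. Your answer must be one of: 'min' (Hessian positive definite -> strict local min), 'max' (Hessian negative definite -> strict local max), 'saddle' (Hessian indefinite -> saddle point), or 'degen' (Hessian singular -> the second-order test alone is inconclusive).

Compute the Hessian H = grad^2 f:
  H = [[-2, 0], [0, 2]]
Verify stationarity: grad f(x*) = H x* + g = (0, 0).
Eigenvalues of H: -2, 2.
Eigenvalues have mixed signs, so H is indefinite -> x* is a saddle point.

saddle


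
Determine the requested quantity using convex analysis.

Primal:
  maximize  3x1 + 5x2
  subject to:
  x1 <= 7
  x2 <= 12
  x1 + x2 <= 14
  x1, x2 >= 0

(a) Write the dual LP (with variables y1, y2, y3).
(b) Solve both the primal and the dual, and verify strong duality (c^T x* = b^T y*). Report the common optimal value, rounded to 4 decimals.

The standard primal-dual pair for 'max c^T x s.t. A x <= b, x >= 0' is:
  Dual:  min b^T y  s.t.  A^T y >= c,  y >= 0.

So the dual LP is:
  minimize  7y1 + 12y2 + 14y3
  subject to:
    y1 + y3 >= 3
    y2 + y3 >= 5
    y1, y2, y3 >= 0

Solving the primal: x* = (2, 12).
  primal value c^T x* = 66.
Solving the dual: y* = (0, 2, 3).
  dual value b^T y* = 66.
Strong duality: c^T x* = b^T y*. Confirmed.

66


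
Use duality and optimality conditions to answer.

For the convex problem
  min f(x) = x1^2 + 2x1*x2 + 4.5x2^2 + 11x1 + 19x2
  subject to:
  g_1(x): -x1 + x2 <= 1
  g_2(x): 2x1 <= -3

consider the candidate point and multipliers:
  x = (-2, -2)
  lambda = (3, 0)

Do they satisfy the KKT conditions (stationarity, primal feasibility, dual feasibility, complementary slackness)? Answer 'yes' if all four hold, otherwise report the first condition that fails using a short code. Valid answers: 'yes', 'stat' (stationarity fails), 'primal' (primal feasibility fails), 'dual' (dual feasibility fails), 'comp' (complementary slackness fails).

Gradient of f: grad f(x) = Q x + c = (3, -3)
Constraint values g_i(x) = a_i^T x - b_i:
  g_1((-2, -2)) = -1
  g_2((-2, -2)) = -1
Stationarity residual: grad f(x) + sum_i lambda_i a_i = (0, 0)
  -> stationarity OK
Primal feasibility (all g_i <= 0): OK
Dual feasibility (all lambda_i >= 0): OK
Complementary slackness (lambda_i * g_i(x) = 0 for all i): FAILS

Verdict: the first failing condition is complementary_slackness -> comp.

comp


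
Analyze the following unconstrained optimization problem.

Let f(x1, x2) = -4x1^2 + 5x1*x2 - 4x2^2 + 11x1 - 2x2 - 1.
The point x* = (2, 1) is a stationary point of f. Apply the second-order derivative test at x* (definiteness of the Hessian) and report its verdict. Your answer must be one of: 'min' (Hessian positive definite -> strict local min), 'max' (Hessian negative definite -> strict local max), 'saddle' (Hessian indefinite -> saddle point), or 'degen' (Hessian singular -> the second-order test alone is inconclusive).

Compute the Hessian H = grad^2 f:
  H = [[-8, 5], [5, -8]]
Verify stationarity: grad f(x*) = H x* + g = (0, 0).
Eigenvalues of H: -13, -3.
Both eigenvalues < 0, so H is negative definite -> x* is a strict local max.

max


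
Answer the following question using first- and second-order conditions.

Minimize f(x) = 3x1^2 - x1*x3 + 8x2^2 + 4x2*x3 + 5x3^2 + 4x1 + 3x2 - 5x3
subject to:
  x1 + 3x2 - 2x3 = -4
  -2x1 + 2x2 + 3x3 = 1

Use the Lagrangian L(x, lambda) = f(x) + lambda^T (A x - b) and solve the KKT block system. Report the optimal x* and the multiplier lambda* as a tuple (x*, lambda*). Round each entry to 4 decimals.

Form the Lagrangian:
  L(x, lambda) = (1/2) x^T Q x + c^T x + lambda^T (A x - b)
Stationarity (grad_x L = 0): Q x + c + A^T lambda = 0.
Primal feasibility: A x = b.

This gives the KKT block system:
  [ Q   A^T ] [ x     ]   [-c ]
  [ A    0  ] [ lambda ] = [ b ]

Solving the linear system:
  x*      = (-0.325, -0.7942, 0.6461)
  lambda* = (1.4299, 1.4168)
  f(x*)   = -1.3054

x* = (-0.325, -0.7942, 0.6461), lambda* = (1.4299, 1.4168)


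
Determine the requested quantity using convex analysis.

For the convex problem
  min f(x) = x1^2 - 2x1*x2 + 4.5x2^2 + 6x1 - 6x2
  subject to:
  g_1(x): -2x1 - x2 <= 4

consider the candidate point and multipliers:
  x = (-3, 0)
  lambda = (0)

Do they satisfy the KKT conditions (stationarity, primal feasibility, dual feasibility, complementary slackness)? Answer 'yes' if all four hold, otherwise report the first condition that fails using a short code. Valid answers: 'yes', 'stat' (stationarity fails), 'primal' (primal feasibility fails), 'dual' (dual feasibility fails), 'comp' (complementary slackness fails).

Gradient of f: grad f(x) = Q x + c = (0, 0)
Constraint values g_i(x) = a_i^T x - b_i:
  g_1((-3, 0)) = 2
Stationarity residual: grad f(x) + sum_i lambda_i a_i = (0, 0)
  -> stationarity OK
Primal feasibility (all g_i <= 0): FAILS
Dual feasibility (all lambda_i >= 0): OK
Complementary slackness (lambda_i * g_i(x) = 0 for all i): OK

Verdict: the first failing condition is primal_feasibility -> primal.

primal


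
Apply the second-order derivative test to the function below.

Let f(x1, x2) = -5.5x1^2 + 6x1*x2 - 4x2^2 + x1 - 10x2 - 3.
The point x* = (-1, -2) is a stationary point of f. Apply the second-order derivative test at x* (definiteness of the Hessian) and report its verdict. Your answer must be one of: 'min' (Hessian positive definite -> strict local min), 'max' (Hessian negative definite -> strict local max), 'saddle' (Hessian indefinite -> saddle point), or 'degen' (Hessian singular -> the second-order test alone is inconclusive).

Compute the Hessian H = grad^2 f:
  H = [[-11, 6], [6, -8]]
Verify stationarity: grad f(x*) = H x* + g = (0, 0).
Eigenvalues of H: -15.6847, -3.3153.
Both eigenvalues < 0, so H is negative definite -> x* is a strict local max.

max


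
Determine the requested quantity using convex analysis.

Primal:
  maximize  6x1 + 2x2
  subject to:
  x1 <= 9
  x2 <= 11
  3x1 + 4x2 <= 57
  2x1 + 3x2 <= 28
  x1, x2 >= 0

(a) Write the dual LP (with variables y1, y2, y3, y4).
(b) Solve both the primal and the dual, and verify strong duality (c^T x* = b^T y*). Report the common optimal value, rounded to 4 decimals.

The standard primal-dual pair for 'max c^T x s.t. A x <= b, x >= 0' is:
  Dual:  min b^T y  s.t.  A^T y >= c,  y >= 0.

So the dual LP is:
  minimize  9y1 + 11y2 + 57y3 + 28y4
  subject to:
    y1 + 3y3 + 2y4 >= 6
    y2 + 4y3 + 3y4 >= 2
    y1, y2, y3, y4 >= 0

Solving the primal: x* = (9, 3.3333).
  primal value c^T x* = 60.6667.
Solving the dual: y* = (4.6667, 0, 0, 0.6667).
  dual value b^T y* = 60.6667.
Strong duality: c^T x* = b^T y*. Confirmed.

60.6667


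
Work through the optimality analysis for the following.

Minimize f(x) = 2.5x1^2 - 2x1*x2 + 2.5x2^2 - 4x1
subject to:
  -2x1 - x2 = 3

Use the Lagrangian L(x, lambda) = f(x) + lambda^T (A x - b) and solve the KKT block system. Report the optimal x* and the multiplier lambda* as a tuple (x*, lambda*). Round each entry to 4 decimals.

Form the Lagrangian:
  L(x, lambda) = (1/2) x^T Q x + c^T x + lambda^T (A x - b)
Stationarity (grad_x L = 0): Q x + c + A^T lambda = 0.
Primal feasibility: A x = b.

This gives the KKT block system:
  [ Q   A^T ] [ x     ]   [-c ]
  [ A    0  ] [ lambda ] = [ b ]

Solving the linear system:
  x*      = (-0.9697, -1.0606)
  lambda* = (-3.3636)
  f(x*)   = 6.9848

x* = (-0.9697, -1.0606), lambda* = (-3.3636)


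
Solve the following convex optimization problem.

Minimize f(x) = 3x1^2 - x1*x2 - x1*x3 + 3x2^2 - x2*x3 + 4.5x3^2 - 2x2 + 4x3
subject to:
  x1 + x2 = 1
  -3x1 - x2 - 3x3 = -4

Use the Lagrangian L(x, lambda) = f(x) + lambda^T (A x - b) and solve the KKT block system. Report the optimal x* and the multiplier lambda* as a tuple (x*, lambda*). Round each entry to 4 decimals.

Form the Lagrangian:
  L(x, lambda) = (1/2) x^T Q x + c^T x + lambda^T (A x - b)
Stationarity (grad_x L = 0): Q x + c + A^T lambda = 0.
Primal feasibility: A x = b.

This gives the KKT block system:
  [ Q   A^T ] [ x     ]   [-c ]
  [ A    0  ] [ lambda ] = [ b ]

Solving the linear system:
  x*      = (0.7222, 0.2778, 0.5185)
  lambda* = (4.1296, 2.5556)
  f(x*)   = 3.8056

x* = (0.7222, 0.2778, 0.5185), lambda* = (4.1296, 2.5556)


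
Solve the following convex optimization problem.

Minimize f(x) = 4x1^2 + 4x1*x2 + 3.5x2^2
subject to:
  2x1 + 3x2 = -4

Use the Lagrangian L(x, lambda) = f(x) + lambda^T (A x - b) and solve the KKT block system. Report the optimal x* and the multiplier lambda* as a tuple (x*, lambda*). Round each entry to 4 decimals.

Form the Lagrangian:
  L(x, lambda) = (1/2) x^T Q x + c^T x + lambda^T (A x - b)
Stationarity (grad_x L = 0): Q x + c + A^T lambda = 0.
Primal feasibility: A x = b.

This gives the KKT block system:
  [ Q   A^T ] [ x     ]   [-c ]
  [ A    0  ] [ lambda ] = [ b ]

Solving the linear system:
  x*      = (-0.1538, -1.2308)
  lambda* = (3.0769)
  f(x*)   = 6.1538

x* = (-0.1538, -1.2308), lambda* = (3.0769)


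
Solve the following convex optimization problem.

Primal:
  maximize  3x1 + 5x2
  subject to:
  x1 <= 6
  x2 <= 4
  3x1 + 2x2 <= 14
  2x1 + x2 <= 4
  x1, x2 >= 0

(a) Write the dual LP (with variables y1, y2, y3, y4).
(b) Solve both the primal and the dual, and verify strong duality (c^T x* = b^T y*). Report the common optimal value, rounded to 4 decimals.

The standard primal-dual pair for 'max c^T x s.t. A x <= b, x >= 0' is:
  Dual:  min b^T y  s.t.  A^T y >= c,  y >= 0.

So the dual LP is:
  minimize  6y1 + 4y2 + 14y3 + 4y4
  subject to:
    y1 + 3y3 + 2y4 >= 3
    y2 + 2y3 + y4 >= 5
    y1, y2, y3, y4 >= 0

Solving the primal: x* = (0, 4).
  primal value c^T x* = 20.
Solving the dual: y* = (0, 3.5, 0, 1.5).
  dual value b^T y* = 20.
Strong duality: c^T x* = b^T y*. Confirmed.

20


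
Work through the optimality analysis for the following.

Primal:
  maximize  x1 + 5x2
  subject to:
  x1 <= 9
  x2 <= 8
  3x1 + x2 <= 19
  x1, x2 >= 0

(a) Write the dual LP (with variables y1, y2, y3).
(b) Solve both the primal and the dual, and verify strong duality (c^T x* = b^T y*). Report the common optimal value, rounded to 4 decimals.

The standard primal-dual pair for 'max c^T x s.t. A x <= b, x >= 0' is:
  Dual:  min b^T y  s.t.  A^T y >= c,  y >= 0.

So the dual LP is:
  minimize  9y1 + 8y2 + 19y3
  subject to:
    y1 + 3y3 >= 1
    y2 + y3 >= 5
    y1, y2, y3 >= 0

Solving the primal: x* = (3.6667, 8).
  primal value c^T x* = 43.6667.
Solving the dual: y* = (0, 4.6667, 0.3333).
  dual value b^T y* = 43.6667.
Strong duality: c^T x* = b^T y*. Confirmed.

43.6667


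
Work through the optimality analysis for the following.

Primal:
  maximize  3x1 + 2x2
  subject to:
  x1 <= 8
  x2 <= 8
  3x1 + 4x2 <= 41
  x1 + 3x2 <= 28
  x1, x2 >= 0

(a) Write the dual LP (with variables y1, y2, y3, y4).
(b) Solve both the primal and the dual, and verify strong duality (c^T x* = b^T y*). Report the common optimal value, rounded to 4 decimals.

The standard primal-dual pair for 'max c^T x s.t. A x <= b, x >= 0' is:
  Dual:  min b^T y  s.t.  A^T y >= c,  y >= 0.

So the dual LP is:
  minimize  8y1 + 8y2 + 41y3 + 28y4
  subject to:
    y1 + 3y3 + y4 >= 3
    y2 + 4y3 + 3y4 >= 2
    y1, y2, y3, y4 >= 0

Solving the primal: x* = (8, 4.25).
  primal value c^T x* = 32.5.
Solving the dual: y* = (1.5, 0, 0.5, 0).
  dual value b^T y* = 32.5.
Strong duality: c^T x* = b^T y*. Confirmed.

32.5


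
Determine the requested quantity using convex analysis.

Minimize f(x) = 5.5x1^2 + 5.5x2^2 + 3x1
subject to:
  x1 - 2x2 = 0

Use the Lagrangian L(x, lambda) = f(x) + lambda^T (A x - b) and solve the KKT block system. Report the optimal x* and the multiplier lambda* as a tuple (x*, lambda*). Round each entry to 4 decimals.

Form the Lagrangian:
  L(x, lambda) = (1/2) x^T Q x + c^T x + lambda^T (A x - b)
Stationarity (grad_x L = 0): Q x + c + A^T lambda = 0.
Primal feasibility: A x = b.

This gives the KKT block system:
  [ Q   A^T ] [ x     ]   [-c ]
  [ A    0  ] [ lambda ] = [ b ]

Solving the linear system:
  x*      = (-0.2182, -0.1091)
  lambda* = (-0.6)
  f(x*)   = -0.3273

x* = (-0.2182, -0.1091), lambda* = (-0.6)


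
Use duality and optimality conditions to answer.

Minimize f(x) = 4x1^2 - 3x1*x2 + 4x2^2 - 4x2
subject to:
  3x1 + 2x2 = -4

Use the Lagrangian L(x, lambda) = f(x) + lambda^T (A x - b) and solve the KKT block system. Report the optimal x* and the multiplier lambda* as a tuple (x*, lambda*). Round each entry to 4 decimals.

Form the Lagrangian:
  L(x, lambda) = (1/2) x^T Q x + c^T x + lambda^T (A x - b)
Stationarity (grad_x L = 0): Q x + c + A^T lambda = 0.
Primal feasibility: A x = b.

This gives the KKT block system:
  [ Q   A^T ] [ x     ]   [-c ]
  [ A    0  ] [ lambda ] = [ b ]

Solving the linear system:
  x*      = (-1.0286, -0.4571)
  lambda* = (2.2857)
  f(x*)   = 5.4857

x* = (-1.0286, -0.4571), lambda* = (2.2857)


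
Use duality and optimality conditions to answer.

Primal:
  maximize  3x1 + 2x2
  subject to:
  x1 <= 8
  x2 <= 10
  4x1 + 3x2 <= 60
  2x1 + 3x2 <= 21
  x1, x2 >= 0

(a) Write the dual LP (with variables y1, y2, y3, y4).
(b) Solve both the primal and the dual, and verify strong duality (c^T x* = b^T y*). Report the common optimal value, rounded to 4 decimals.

The standard primal-dual pair for 'max c^T x s.t. A x <= b, x >= 0' is:
  Dual:  min b^T y  s.t.  A^T y >= c,  y >= 0.

So the dual LP is:
  minimize  8y1 + 10y2 + 60y3 + 21y4
  subject to:
    y1 + 4y3 + 2y4 >= 3
    y2 + 3y3 + 3y4 >= 2
    y1, y2, y3, y4 >= 0

Solving the primal: x* = (8, 1.6667).
  primal value c^T x* = 27.3333.
Solving the dual: y* = (1.6667, 0, 0, 0.6667).
  dual value b^T y* = 27.3333.
Strong duality: c^T x* = b^T y*. Confirmed.

27.3333


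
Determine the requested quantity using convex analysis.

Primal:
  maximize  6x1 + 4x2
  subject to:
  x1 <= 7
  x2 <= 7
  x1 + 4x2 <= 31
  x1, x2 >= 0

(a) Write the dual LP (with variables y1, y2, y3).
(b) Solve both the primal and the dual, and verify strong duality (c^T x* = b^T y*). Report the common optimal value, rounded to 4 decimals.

The standard primal-dual pair for 'max c^T x s.t. A x <= b, x >= 0' is:
  Dual:  min b^T y  s.t.  A^T y >= c,  y >= 0.

So the dual LP is:
  minimize  7y1 + 7y2 + 31y3
  subject to:
    y1 + y3 >= 6
    y2 + 4y3 >= 4
    y1, y2, y3 >= 0

Solving the primal: x* = (7, 6).
  primal value c^T x* = 66.
Solving the dual: y* = (5, 0, 1).
  dual value b^T y* = 66.
Strong duality: c^T x* = b^T y*. Confirmed.

66


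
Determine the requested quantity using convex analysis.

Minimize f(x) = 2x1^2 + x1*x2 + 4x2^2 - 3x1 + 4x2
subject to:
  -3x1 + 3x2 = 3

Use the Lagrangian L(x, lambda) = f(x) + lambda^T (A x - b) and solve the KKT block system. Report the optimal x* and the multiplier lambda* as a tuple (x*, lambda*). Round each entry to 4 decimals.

Form the Lagrangian:
  L(x, lambda) = (1/2) x^T Q x + c^T x + lambda^T (A x - b)
Stationarity (grad_x L = 0): Q x + c + A^T lambda = 0.
Primal feasibility: A x = b.

This gives the KKT block system:
  [ Q   A^T ] [ x     ]   [-c ]
  [ A    0  ] [ lambda ] = [ b ]

Solving the linear system:
  x*      = (-0.7143, 0.2857)
  lambda* = (-1.8571)
  f(x*)   = 4.4286

x* = (-0.7143, 0.2857), lambda* = (-1.8571)


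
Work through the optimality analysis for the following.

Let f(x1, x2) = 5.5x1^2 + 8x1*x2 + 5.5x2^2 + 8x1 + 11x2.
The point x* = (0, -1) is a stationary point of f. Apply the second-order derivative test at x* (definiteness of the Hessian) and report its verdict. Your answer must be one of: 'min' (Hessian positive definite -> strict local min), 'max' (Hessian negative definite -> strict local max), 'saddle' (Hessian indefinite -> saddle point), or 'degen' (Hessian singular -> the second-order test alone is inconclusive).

Compute the Hessian H = grad^2 f:
  H = [[11, 8], [8, 11]]
Verify stationarity: grad f(x*) = H x* + g = (0, 0).
Eigenvalues of H: 3, 19.
Both eigenvalues > 0, so H is positive definite -> x* is a strict local min.

min
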